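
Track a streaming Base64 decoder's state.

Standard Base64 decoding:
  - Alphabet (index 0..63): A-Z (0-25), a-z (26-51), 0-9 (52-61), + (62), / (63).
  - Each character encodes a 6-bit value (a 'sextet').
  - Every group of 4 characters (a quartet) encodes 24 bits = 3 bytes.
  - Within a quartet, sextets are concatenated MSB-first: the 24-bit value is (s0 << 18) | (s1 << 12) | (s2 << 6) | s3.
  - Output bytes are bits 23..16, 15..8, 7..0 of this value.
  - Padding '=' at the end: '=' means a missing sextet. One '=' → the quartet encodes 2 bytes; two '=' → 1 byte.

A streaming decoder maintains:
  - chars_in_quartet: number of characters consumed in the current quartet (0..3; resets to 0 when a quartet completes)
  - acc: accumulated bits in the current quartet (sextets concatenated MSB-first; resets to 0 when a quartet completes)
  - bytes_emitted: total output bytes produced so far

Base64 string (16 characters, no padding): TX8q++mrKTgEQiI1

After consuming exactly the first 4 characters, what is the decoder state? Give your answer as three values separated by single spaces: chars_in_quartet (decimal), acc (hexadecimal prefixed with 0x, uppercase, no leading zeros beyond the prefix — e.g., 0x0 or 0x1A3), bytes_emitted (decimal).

Answer: 0 0x0 3

Derivation:
After char 0 ('T'=19): chars_in_quartet=1 acc=0x13 bytes_emitted=0
After char 1 ('X'=23): chars_in_quartet=2 acc=0x4D7 bytes_emitted=0
After char 2 ('8'=60): chars_in_quartet=3 acc=0x135FC bytes_emitted=0
After char 3 ('q'=42): chars_in_quartet=4 acc=0x4D7F2A -> emit 4D 7F 2A, reset; bytes_emitted=3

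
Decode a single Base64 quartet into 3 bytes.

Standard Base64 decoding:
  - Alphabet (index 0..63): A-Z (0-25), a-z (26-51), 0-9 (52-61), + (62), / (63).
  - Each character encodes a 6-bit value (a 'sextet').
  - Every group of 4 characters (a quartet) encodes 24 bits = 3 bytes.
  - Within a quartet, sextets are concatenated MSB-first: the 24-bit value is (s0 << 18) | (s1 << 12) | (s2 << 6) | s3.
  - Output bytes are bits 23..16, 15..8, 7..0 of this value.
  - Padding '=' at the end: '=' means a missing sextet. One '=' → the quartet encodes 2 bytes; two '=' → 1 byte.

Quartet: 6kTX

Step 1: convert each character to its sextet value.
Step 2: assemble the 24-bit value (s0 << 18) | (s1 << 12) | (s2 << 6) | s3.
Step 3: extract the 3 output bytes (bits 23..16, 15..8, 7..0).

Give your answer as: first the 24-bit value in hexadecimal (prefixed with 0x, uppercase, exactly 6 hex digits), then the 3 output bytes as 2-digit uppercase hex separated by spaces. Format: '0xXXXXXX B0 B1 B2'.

Sextets: 6=58, k=36, T=19, X=23
24-bit: (58<<18) | (36<<12) | (19<<6) | 23
      = 0xE80000 | 0x024000 | 0x0004C0 | 0x000017
      = 0xEA44D7
Bytes: (v>>16)&0xFF=EA, (v>>8)&0xFF=44, v&0xFF=D7

Answer: 0xEA44D7 EA 44 D7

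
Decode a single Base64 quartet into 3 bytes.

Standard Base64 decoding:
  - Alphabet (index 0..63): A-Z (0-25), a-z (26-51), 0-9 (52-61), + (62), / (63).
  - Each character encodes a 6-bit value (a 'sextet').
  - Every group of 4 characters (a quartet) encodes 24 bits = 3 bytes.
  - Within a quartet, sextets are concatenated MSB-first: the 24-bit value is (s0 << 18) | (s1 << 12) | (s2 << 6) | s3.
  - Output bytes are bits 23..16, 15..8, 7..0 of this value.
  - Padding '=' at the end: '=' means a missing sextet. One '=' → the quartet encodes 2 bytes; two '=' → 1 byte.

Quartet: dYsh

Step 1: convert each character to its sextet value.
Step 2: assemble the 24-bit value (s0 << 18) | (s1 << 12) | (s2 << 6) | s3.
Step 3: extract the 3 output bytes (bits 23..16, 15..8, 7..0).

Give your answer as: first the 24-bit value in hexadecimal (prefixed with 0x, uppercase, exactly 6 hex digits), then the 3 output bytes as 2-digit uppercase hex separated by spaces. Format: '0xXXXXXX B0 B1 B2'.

Sextets: d=29, Y=24, s=44, h=33
24-bit: (29<<18) | (24<<12) | (44<<6) | 33
      = 0x740000 | 0x018000 | 0x000B00 | 0x000021
      = 0x758B21
Bytes: (v>>16)&0xFF=75, (v>>8)&0xFF=8B, v&0xFF=21

Answer: 0x758B21 75 8B 21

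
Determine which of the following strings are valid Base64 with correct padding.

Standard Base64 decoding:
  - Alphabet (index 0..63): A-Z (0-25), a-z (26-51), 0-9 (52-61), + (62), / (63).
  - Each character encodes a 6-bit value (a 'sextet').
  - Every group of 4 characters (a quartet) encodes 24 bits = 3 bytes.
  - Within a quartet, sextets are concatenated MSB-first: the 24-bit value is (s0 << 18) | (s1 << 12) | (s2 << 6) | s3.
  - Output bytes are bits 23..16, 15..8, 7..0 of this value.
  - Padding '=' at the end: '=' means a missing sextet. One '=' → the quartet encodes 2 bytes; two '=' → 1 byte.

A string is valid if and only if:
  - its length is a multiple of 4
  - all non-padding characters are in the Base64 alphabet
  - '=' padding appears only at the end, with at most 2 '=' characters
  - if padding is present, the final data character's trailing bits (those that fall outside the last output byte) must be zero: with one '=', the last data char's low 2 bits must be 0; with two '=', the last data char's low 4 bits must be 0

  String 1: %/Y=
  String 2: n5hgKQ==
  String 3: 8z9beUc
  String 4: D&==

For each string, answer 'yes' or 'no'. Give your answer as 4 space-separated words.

String 1: '%/Y=' → invalid (bad char(s): ['%'])
String 2: 'n5hgKQ==' → valid
String 3: '8z9beUc' → invalid (len=7 not mult of 4)
String 4: 'D&==' → invalid (bad char(s): ['&'])

Answer: no yes no no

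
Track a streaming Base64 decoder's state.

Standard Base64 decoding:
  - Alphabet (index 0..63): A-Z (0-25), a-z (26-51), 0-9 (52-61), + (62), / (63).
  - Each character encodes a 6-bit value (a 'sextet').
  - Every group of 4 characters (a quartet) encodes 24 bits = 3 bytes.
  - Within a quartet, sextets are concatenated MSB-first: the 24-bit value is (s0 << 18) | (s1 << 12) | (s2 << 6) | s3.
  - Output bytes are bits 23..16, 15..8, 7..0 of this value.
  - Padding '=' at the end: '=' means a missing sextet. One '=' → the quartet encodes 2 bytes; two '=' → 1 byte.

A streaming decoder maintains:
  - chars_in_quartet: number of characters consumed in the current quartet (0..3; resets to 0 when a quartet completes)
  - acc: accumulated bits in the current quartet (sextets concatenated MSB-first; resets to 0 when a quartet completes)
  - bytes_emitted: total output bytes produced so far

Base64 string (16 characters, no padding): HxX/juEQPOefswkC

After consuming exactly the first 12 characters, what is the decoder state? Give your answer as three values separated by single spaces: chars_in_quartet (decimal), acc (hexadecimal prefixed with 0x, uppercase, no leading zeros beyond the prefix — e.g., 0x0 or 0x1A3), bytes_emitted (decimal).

After char 0 ('H'=7): chars_in_quartet=1 acc=0x7 bytes_emitted=0
After char 1 ('x'=49): chars_in_quartet=2 acc=0x1F1 bytes_emitted=0
After char 2 ('X'=23): chars_in_quartet=3 acc=0x7C57 bytes_emitted=0
After char 3 ('/'=63): chars_in_quartet=4 acc=0x1F15FF -> emit 1F 15 FF, reset; bytes_emitted=3
After char 4 ('j'=35): chars_in_quartet=1 acc=0x23 bytes_emitted=3
After char 5 ('u'=46): chars_in_quartet=2 acc=0x8EE bytes_emitted=3
After char 6 ('E'=4): chars_in_quartet=3 acc=0x23B84 bytes_emitted=3
After char 7 ('Q'=16): chars_in_quartet=4 acc=0x8EE110 -> emit 8E E1 10, reset; bytes_emitted=6
After char 8 ('P'=15): chars_in_quartet=1 acc=0xF bytes_emitted=6
After char 9 ('O'=14): chars_in_quartet=2 acc=0x3CE bytes_emitted=6
After char 10 ('e'=30): chars_in_quartet=3 acc=0xF39E bytes_emitted=6
After char 11 ('f'=31): chars_in_quartet=4 acc=0x3CE79F -> emit 3C E7 9F, reset; bytes_emitted=9

Answer: 0 0x0 9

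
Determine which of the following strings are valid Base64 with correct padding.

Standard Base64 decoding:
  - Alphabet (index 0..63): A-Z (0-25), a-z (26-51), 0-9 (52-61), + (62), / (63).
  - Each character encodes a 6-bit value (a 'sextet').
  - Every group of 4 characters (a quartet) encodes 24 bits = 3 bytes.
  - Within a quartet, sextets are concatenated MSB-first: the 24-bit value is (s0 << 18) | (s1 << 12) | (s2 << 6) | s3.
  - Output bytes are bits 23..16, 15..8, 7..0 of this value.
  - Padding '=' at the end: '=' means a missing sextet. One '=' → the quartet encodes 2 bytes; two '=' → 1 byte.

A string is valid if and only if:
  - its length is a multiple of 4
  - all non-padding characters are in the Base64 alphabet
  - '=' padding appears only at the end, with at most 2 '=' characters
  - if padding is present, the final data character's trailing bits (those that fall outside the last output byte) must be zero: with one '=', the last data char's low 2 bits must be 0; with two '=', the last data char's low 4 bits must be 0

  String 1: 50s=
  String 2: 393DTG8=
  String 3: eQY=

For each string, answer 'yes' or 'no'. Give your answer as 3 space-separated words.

String 1: '50s=' → valid
String 2: '393DTG8=' → valid
String 3: 'eQY=' → valid

Answer: yes yes yes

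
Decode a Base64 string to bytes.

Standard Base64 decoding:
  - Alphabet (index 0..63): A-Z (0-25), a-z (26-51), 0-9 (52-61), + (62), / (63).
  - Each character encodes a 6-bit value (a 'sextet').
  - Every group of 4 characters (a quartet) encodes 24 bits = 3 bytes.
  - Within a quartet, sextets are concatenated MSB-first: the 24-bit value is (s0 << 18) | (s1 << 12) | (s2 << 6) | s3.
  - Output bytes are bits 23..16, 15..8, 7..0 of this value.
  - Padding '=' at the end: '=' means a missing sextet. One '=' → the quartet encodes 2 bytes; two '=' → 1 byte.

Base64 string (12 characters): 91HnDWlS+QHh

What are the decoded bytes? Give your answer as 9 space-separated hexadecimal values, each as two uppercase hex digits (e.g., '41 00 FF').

After char 0 ('9'=61): chars_in_quartet=1 acc=0x3D bytes_emitted=0
After char 1 ('1'=53): chars_in_quartet=2 acc=0xF75 bytes_emitted=0
After char 2 ('H'=7): chars_in_quartet=3 acc=0x3DD47 bytes_emitted=0
After char 3 ('n'=39): chars_in_quartet=4 acc=0xF751E7 -> emit F7 51 E7, reset; bytes_emitted=3
After char 4 ('D'=3): chars_in_quartet=1 acc=0x3 bytes_emitted=3
After char 5 ('W'=22): chars_in_quartet=2 acc=0xD6 bytes_emitted=3
After char 6 ('l'=37): chars_in_quartet=3 acc=0x35A5 bytes_emitted=3
After char 7 ('S'=18): chars_in_quartet=4 acc=0xD6952 -> emit 0D 69 52, reset; bytes_emitted=6
After char 8 ('+'=62): chars_in_quartet=1 acc=0x3E bytes_emitted=6
After char 9 ('Q'=16): chars_in_quartet=2 acc=0xF90 bytes_emitted=6
After char 10 ('H'=7): chars_in_quartet=3 acc=0x3E407 bytes_emitted=6
After char 11 ('h'=33): chars_in_quartet=4 acc=0xF901E1 -> emit F9 01 E1, reset; bytes_emitted=9

Answer: F7 51 E7 0D 69 52 F9 01 E1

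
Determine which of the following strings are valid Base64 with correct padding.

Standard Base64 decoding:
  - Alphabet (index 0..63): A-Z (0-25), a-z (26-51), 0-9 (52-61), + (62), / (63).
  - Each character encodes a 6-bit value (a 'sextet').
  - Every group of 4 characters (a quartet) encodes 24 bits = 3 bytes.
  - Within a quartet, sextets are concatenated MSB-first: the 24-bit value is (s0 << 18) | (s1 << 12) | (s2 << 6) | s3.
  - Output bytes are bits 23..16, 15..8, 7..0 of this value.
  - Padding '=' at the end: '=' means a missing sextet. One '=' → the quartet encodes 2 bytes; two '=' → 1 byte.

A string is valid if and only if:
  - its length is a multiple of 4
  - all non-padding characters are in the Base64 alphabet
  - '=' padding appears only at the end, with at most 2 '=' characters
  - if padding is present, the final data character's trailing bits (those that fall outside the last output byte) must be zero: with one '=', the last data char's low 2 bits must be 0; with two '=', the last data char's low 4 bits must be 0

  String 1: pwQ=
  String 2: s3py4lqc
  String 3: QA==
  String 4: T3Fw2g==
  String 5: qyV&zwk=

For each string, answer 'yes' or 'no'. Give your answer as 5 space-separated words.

String 1: 'pwQ=' → valid
String 2: 's3py4lqc' → valid
String 3: 'QA==' → valid
String 4: 'T3Fw2g==' → valid
String 5: 'qyV&zwk=' → invalid (bad char(s): ['&'])

Answer: yes yes yes yes no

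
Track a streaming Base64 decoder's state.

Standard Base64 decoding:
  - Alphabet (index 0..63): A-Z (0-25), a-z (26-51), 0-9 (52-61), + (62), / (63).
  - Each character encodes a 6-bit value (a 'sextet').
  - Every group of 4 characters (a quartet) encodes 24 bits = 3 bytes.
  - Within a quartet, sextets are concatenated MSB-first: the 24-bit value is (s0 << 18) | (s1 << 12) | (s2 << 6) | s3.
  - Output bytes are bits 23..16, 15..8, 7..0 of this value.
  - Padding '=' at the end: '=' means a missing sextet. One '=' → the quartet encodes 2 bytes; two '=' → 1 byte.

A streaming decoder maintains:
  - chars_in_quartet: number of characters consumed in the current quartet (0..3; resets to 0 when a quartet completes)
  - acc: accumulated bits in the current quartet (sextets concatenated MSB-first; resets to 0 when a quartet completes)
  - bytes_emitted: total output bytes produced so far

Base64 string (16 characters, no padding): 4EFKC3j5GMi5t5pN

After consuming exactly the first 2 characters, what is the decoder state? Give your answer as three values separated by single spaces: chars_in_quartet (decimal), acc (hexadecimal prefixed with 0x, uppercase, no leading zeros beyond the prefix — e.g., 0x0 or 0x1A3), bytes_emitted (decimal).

After char 0 ('4'=56): chars_in_quartet=1 acc=0x38 bytes_emitted=0
After char 1 ('E'=4): chars_in_quartet=2 acc=0xE04 bytes_emitted=0

Answer: 2 0xE04 0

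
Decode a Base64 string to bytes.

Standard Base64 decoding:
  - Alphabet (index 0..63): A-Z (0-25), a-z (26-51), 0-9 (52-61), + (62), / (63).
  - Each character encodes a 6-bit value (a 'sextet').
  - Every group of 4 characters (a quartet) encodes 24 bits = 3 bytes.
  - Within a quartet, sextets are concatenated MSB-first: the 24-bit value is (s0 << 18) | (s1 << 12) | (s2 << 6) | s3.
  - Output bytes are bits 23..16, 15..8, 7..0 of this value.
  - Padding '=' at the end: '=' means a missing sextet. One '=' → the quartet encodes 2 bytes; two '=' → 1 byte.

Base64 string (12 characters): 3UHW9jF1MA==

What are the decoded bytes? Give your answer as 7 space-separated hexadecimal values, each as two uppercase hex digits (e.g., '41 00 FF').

Answer: DD 41 D6 F6 31 75 30

Derivation:
After char 0 ('3'=55): chars_in_quartet=1 acc=0x37 bytes_emitted=0
After char 1 ('U'=20): chars_in_quartet=2 acc=0xDD4 bytes_emitted=0
After char 2 ('H'=7): chars_in_quartet=3 acc=0x37507 bytes_emitted=0
After char 3 ('W'=22): chars_in_quartet=4 acc=0xDD41D6 -> emit DD 41 D6, reset; bytes_emitted=3
After char 4 ('9'=61): chars_in_quartet=1 acc=0x3D bytes_emitted=3
After char 5 ('j'=35): chars_in_quartet=2 acc=0xF63 bytes_emitted=3
After char 6 ('F'=5): chars_in_quartet=3 acc=0x3D8C5 bytes_emitted=3
After char 7 ('1'=53): chars_in_quartet=4 acc=0xF63175 -> emit F6 31 75, reset; bytes_emitted=6
After char 8 ('M'=12): chars_in_quartet=1 acc=0xC bytes_emitted=6
After char 9 ('A'=0): chars_in_quartet=2 acc=0x300 bytes_emitted=6
Padding '==': partial quartet acc=0x300 -> emit 30; bytes_emitted=7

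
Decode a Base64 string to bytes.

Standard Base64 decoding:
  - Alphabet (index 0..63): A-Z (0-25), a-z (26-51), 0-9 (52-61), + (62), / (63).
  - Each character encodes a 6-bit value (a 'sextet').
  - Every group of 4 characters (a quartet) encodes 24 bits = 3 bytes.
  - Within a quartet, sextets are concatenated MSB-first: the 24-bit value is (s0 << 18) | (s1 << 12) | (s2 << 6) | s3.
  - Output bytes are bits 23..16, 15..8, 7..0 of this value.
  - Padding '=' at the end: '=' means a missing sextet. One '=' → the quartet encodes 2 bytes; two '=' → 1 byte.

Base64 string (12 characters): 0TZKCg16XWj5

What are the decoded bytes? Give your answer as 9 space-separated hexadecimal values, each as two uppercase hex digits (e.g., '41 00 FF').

Answer: D1 36 4A 0A 0D 7A 5D 68 F9

Derivation:
After char 0 ('0'=52): chars_in_quartet=1 acc=0x34 bytes_emitted=0
After char 1 ('T'=19): chars_in_quartet=2 acc=0xD13 bytes_emitted=0
After char 2 ('Z'=25): chars_in_quartet=3 acc=0x344D9 bytes_emitted=0
After char 3 ('K'=10): chars_in_quartet=4 acc=0xD1364A -> emit D1 36 4A, reset; bytes_emitted=3
After char 4 ('C'=2): chars_in_quartet=1 acc=0x2 bytes_emitted=3
After char 5 ('g'=32): chars_in_quartet=2 acc=0xA0 bytes_emitted=3
After char 6 ('1'=53): chars_in_quartet=3 acc=0x2835 bytes_emitted=3
After char 7 ('6'=58): chars_in_quartet=4 acc=0xA0D7A -> emit 0A 0D 7A, reset; bytes_emitted=6
After char 8 ('X'=23): chars_in_quartet=1 acc=0x17 bytes_emitted=6
After char 9 ('W'=22): chars_in_quartet=2 acc=0x5D6 bytes_emitted=6
After char 10 ('j'=35): chars_in_quartet=3 acc=0x175A3 bytes_emitted=6
After char 11 ('5'=57): chars_in_quartet=4 acc=0x5D68F9 -> emit 5D 68 F9, reset; bytes_emitted=9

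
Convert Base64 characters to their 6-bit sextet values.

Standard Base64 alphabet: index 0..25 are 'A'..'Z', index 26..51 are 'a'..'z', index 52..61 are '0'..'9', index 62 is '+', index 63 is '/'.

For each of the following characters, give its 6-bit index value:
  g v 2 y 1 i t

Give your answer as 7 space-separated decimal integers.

'g': a..z range, 26 + ord('g') − ord('a') = 32
'v': a..z range, 26 + ord('v') − ord('a') = 47
'2': 0..9 range, 52 + ord('2') − ord('0') = 54
'y': a..z range, 26 + ord('y') − ord('a') = 50
'1': 0..9 range, 52 + ord('1') − ord('0') = 53
'i': a..z range, 26 + ord('i') − ord('a') = 34
't': a..z range, 26 + ord('t') − ord('a') = 45

Answer: 32 47 54 50 53 34 45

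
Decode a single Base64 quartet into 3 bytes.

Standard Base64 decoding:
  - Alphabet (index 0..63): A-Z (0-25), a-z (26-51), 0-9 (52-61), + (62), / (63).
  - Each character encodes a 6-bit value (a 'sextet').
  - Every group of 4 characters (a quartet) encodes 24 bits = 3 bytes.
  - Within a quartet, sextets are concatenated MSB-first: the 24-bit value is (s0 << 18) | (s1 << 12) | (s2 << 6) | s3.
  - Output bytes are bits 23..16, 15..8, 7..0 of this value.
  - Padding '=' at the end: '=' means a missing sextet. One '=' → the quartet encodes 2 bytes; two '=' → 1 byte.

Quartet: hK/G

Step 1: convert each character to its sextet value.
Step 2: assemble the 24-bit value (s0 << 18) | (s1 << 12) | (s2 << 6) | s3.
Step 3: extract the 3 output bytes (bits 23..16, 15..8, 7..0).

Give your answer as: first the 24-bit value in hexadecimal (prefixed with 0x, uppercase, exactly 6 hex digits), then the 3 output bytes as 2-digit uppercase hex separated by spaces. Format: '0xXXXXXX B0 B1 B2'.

Sextets: h=33, K=10, /=63, G=6
24-bit: (33<<18) | (10<<12) | (63<<6) | 6
      = 0x840000 | 0x00A000 | 0x000FC0 | 0x000006
      = 0x84AFC6
Bytes: (v>>16)&0xFF=84, (v>>8)&0xFF=AF, v&0xFF=C6

Answer: 0x84AFC6 84 AF C6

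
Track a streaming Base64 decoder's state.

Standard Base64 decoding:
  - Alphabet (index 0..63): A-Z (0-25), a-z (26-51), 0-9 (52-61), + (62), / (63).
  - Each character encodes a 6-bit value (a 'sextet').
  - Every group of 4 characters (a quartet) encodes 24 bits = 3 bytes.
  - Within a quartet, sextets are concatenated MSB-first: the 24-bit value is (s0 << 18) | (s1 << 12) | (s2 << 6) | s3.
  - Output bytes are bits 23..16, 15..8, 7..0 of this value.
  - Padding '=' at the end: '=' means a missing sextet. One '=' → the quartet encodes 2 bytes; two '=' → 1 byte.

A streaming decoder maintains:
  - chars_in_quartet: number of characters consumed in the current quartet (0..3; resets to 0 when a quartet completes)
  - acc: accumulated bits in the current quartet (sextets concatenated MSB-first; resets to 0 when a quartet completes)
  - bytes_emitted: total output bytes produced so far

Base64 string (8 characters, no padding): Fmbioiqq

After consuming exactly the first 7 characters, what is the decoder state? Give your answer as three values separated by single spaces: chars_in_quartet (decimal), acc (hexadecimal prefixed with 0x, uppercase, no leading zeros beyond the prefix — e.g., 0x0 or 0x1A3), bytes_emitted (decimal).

After char 0 ('F'=5): chars_in_quartet=1 acc=0x5 bytes_emitted=0
After char 1 ('m'=38): chars_in_quartet=2 acc=0x166 bytes_emitted=0
After char 2 ('b'=27): chars_in_quartet=3 acc=0x599B bytes_emitted=0
After char 3 ('i'=34): chars_in_quartet=4 acc=0x1666E2 -> emit 16 66 E2, reset; bytes_emitted=3
After char 4 ('o'=40): chars_in_quartet=1 acc=0x28 bytes_emitted=3
After char 5 ('i'=34): chars_in_quartet=2 acc=0xA22 bytes_emitted=3
After char 6 ('q'=42): chars_in_quartet=3 acc=0x288AA bytes_emitted=3

Answer: 3 0x288AA 3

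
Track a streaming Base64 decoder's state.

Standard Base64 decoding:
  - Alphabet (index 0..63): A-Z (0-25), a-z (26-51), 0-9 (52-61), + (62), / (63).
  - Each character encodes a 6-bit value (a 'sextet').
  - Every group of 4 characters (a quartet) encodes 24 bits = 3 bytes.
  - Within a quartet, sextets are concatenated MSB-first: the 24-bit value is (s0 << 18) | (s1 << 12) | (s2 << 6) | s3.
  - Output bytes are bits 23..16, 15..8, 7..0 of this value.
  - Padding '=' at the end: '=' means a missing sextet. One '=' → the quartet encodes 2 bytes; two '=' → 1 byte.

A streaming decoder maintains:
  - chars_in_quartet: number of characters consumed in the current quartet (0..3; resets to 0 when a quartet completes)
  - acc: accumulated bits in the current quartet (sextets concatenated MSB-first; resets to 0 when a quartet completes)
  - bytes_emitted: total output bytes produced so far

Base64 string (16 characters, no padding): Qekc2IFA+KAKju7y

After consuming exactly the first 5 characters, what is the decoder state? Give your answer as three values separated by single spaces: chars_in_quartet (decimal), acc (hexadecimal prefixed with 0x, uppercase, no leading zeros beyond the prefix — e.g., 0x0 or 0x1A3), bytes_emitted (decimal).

Answer: 1 0x36 3

Derivation:
After char 0 ('Q'=16): chars_in_quartet=1 acc=0x10 bytes_emitted=0
After char 1 ('e'=30): chars_in_quartet=2 acc=0x41E bytes_emitted=0
After char 2 ('k'=36): chars_in_quartet=3 acc=0x107A4 bytes_emitted=0
After char 3 ('c'=28): chars_in_quartet=4 acc=0x41E91C -> emit 41 E9 1C, reset; bytes_emitted=3
After char 4 ('2'=54): chars_in_quartet=1 acc=0x36 bytes_emitted=3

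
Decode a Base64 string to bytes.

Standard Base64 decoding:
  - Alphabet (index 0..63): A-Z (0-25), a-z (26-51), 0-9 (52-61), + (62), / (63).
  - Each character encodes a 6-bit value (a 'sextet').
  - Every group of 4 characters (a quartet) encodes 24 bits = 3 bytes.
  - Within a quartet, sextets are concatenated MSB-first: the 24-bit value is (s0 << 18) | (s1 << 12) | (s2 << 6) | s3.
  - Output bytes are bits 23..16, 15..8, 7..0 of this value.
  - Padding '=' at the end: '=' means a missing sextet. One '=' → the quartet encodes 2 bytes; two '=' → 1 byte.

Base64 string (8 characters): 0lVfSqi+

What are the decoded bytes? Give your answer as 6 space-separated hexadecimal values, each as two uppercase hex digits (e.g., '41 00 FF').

Answer: D2 55 5F 4A A8 BE

Derivation:
After char 0 ('0'=52): chars_in_quartet=1 acc=0x34 bytes_emitted=0
After char 1 ('l'=37): chars_in_quartet=2 acc=0xD25 bytes_emitted=0
After char 2 ('V'=21): chars_in_quartet=3 acc=0x34955 bytes_emitted=0
After char 3 ('f'=31): chars_in_quartet=4 acc=0xD2555F -> emit D2 55 5F, reset; bytes_emitted=3
After char 4 ('S'=18): chars_in_quartet=1 acc=0x12 bytes_emitted=3
After char 5 ('q'=42): chars_in_quartet=2 acc=0x4AA bytes_emitted=3
After char 6 ('i'=34): chars_in_quartet=3 acc=0x12AA2 bytes_emitted=3
After char 7 ('+'=62): chars_in_quartet=4 acc=0x4AA8BE -> emit 4A A8 BE, reset; bytes_emitted=6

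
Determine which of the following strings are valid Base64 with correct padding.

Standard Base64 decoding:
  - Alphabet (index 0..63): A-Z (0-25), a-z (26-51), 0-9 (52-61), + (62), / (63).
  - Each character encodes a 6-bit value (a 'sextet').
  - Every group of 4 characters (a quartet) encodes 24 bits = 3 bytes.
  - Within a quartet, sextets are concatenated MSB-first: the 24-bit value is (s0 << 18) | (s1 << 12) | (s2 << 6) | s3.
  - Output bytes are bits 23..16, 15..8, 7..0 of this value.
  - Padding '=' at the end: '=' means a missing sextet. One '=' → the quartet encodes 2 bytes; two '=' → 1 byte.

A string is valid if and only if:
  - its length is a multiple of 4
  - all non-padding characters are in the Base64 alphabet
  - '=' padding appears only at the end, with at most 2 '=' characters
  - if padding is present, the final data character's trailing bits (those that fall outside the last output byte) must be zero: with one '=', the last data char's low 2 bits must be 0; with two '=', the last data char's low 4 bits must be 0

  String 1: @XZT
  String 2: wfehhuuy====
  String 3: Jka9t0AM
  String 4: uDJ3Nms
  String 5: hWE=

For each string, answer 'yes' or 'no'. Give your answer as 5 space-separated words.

String 1: '@XZT' → invalid (bad char(s): ['@'])
String 2: 'wfehhuuy====' → invalid (4 pad chars (max 2))
String 3: 'Jka9t0AM' → valid
String 4: 'uDJ3Nms' → invalid (len=7 not mult of 4)
String 5: 'hWE=' → valid

Answer: no no yes no yes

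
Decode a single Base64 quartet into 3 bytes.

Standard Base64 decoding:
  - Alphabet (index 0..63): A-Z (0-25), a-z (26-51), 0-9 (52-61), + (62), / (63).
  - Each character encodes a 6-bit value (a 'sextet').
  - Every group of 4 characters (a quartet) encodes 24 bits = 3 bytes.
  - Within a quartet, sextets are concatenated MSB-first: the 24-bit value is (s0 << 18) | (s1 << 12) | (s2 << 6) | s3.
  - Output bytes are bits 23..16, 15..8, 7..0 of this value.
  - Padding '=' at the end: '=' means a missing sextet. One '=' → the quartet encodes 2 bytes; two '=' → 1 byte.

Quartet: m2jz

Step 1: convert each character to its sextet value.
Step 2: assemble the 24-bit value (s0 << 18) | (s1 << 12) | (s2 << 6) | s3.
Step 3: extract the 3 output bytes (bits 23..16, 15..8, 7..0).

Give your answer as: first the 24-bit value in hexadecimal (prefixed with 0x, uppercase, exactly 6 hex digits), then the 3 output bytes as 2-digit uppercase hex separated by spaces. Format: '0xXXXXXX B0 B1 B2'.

Answer: 0x9B68F3 9B 68 F3

Derivation:
Sextets: m=38, 2=54, j=35, z=51
24-bit: (38<<18) | (54<<12) | (35<<6) | 51
      = 0x980000 | 0x036000 | 0x0008C0 | 0x000033
      = 0x9B68F3
Bytes: (v>>16)&0xFF=9B, (v>>8)&0xFF=68, v&0xFF=F3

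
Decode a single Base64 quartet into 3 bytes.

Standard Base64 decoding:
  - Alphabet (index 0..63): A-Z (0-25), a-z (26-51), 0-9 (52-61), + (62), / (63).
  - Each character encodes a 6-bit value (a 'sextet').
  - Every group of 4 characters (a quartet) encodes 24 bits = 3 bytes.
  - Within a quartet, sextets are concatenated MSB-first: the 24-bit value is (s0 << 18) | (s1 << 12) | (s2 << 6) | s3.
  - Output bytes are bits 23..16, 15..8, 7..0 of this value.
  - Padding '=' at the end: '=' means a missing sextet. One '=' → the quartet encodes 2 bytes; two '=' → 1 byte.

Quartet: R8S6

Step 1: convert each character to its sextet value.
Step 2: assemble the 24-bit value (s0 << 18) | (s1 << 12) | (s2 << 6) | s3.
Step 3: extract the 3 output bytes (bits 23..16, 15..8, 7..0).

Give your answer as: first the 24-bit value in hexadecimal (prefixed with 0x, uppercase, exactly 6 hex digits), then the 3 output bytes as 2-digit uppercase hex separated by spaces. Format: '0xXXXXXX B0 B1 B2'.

Answer: 0x47C4BA 47 C4 BA

Derivation:
Sextets: R=17, 8=60, S=18, 6=58
24-bit: (17<<18) | (60<<12) | (18<<6) | 58
      = 0x440000 | 0x03C000 | 0x000480 | 0x00003A
      = 0x47C4BA
Bytes: (v>>16)&0xFF=47, (v>>8)&0xFF=C4, v&0xFF=BA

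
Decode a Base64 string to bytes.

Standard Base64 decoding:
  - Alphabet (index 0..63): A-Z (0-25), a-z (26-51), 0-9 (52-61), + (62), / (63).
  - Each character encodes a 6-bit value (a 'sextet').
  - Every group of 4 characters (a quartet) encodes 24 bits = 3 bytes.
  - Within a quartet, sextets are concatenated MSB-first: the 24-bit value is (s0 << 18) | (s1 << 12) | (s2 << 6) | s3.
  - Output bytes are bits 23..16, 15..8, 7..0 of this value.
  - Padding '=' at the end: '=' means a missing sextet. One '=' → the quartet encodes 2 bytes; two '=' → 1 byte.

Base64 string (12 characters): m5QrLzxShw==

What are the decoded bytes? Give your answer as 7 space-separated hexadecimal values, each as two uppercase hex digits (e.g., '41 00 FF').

Answer: 9B 94 2B 2F 3C 52 87

Derivation:
After char 0 ('m'=38): chars_in_quartet=1 acc=0x26 bytes_emitted=0
After char 1 ('5'=57): chars_in_quartet=2 acc=0x9B9 bytes_emitted=0
After char 2 ('Q'=16): chars_in_quartet=3 acc=0x26E50 bytes_emitted=0
After char 3 ('r'=43): chars_in_quartet=4 acc=0x9B942B -> emit 9B 94 2B, reset; bytes_emitted=3
After char 4 ('L'=11): chars_in_quartet=1 acc=0xB bytes_emitted=3
After char 5 ('z'=51): chars_in_quartet=2 acc=0x2F3 bytes_emitted=3
After char 6 ('x'=49): chars_in_quartet=3 acc=0xBCF1 bytes_emitted=3
After char 7 ('S'=18): chars_in_quartet=4 acc=0x2F3C52 -> emit 2F 3C 52, reset; bytes_emitted=6
After char 8 ('h'=33): chars_in_quartet=1 acc=0x21 bytes_emitted=6
After char 9 ('w'=48): chars_in_quartet=2 acc=0x870 bytes_emitted=6
Padding '==': partial quartet acc=0x870 -> emit 87; bytes_emitted=7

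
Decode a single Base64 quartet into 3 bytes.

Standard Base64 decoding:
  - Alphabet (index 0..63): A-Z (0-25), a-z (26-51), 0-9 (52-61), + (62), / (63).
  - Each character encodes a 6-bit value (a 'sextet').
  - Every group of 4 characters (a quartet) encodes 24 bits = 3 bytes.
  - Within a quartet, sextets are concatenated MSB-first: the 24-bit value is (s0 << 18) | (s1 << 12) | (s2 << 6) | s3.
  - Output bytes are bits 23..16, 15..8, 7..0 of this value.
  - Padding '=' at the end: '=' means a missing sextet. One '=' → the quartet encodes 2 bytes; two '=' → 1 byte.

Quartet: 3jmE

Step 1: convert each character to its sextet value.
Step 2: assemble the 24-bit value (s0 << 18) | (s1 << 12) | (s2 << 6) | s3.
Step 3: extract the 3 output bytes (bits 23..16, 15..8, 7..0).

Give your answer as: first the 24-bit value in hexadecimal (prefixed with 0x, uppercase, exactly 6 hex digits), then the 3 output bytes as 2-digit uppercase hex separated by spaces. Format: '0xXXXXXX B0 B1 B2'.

Sextets: 3=55, j=35, m=38, E=4
24-bit: (55<<18) | (35<<12) | (38<<6) | 4
      = 0xDC0000 | 0x023000 | 0x000980 | 0x000004
      = 0xDE3984
Bytes: (v>>16)&0xFF=DE, (v>>8)&0xFF=39, v&0xFF=84

Answer: 0xDE3984 DE 39 84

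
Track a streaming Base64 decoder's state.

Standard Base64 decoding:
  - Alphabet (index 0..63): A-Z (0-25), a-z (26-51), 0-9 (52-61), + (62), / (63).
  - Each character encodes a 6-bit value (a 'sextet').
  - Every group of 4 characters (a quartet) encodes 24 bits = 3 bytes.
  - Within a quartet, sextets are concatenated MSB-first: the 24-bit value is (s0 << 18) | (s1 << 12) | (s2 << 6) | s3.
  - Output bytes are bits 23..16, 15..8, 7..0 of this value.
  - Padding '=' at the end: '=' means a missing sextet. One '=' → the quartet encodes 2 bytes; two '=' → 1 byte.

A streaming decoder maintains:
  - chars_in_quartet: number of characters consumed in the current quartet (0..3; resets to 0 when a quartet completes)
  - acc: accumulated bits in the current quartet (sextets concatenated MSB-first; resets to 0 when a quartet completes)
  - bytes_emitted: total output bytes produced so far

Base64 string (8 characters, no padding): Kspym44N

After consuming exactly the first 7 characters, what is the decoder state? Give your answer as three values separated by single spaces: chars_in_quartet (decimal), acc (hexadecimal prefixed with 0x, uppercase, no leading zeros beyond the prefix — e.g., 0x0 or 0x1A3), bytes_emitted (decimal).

Answer: 3 0x26E38 3

Derivation:
After char 0 ('K'=10): chars_in_quartet=1 acc=0xA bytes_emitted=0
After char 1 ('s'=44): chars_in_quartet=2 acc=0x2AC bytes_emitted=0
After char 2 ('p'=41): chars_in_quartet=3 acc=0xAB29 bytes_emitted=0
After char 3 ('y'=50): chars_in_quartet=4 acc=0x2ACA72 -> emit 2A CA 72, reset; bytes_emitted=3
After char 4 ('m'=38): chars_in_quartet=1 acc=0x26 bytes_emitted=3
After char 5 ('4'=56): chars_in_quartet=2 acc=0x9B8 bytes_emitted=3
After char 6 ('4'=56): chars_in_quartet=3 acc=0x26E38 bytes_emitted=3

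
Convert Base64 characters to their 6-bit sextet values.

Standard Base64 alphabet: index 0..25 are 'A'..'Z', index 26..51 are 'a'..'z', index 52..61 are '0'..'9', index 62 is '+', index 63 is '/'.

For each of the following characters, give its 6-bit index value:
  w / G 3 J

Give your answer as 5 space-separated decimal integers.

'w': a..z range, 26 + ord('w') − ord('a') = 48
'/': index 63
'G': A..Z range, ord('G') − ord('A') = 6
'3': 0..9 range, 52 + ord('3') − ord('0') = 55
'J': A..Z range, ord('J') − ord('A') = 9

Answer: 48 63 6 55 9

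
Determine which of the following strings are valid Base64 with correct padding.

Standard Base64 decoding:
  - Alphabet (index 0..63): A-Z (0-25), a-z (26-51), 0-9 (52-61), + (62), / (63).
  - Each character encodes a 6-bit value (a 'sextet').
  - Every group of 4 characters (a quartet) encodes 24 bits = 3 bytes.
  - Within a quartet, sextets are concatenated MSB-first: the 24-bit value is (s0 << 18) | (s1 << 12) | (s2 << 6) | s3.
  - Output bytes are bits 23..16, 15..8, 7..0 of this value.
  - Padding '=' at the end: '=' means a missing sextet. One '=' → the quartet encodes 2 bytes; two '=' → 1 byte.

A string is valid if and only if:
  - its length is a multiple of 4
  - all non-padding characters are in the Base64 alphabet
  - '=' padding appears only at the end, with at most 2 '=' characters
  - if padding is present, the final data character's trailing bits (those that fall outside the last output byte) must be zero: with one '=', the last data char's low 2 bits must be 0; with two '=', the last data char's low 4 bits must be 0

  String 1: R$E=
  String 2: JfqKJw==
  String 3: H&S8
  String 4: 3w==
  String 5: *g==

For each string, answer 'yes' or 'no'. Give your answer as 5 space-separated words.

Answer: no yes no yes no

Derivation:
String 1: 'R$E=' → invalid (bad char(s): ['$'])
String 2: 'JfqKJw==' → valid
String 3: 'H&S8' → invalid (bad char(s): ['&'])
String 4: '3w==' → valid
String 5: '*g==' → invalid (bad char(s): ['*'])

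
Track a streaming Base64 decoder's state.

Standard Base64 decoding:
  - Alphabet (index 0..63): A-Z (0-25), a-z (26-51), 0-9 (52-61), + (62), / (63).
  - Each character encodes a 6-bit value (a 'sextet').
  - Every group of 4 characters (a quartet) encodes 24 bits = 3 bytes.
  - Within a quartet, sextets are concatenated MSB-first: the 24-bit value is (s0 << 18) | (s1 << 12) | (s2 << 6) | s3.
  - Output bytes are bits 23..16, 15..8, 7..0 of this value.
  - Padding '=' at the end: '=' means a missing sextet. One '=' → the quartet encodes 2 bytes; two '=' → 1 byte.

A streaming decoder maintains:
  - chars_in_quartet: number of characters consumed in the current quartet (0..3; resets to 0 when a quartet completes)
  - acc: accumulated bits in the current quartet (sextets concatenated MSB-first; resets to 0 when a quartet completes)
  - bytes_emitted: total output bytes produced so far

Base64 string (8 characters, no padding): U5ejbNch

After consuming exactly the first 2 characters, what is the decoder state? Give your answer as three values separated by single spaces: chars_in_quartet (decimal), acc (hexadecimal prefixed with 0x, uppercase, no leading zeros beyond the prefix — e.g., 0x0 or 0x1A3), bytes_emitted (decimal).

Answer: 2 0x539 0

Derivation:
After char 0 ('U'=20): chars_in_quartet=1 acc=0x14 bytes_emitted=0
After char 1 ('5'=57): chars_in_quartet=2 acc=0x539 bytes_emitted=0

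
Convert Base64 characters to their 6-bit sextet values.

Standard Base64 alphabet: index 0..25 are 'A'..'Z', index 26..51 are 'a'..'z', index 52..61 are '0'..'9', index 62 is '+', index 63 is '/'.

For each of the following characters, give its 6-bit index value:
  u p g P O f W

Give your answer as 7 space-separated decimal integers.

Answer: 46 41 32 15 14 31 22

Derivation:
'u': a..z range, 26 + ord('u') − ord('a') = 46
'p': a..z range, 26 + ord('p') − ord('a') = 41
'g': a..z range, 26 + ord('g') − ord('a') = 32
'P': A..Z range, ord('P') − ord('A') = 15
'O': A..Z range, ord('O') − ord('A') = 14
'f': a..z range, 26 + ord('f') − ord('a') = 31
'W': A..Z range, ord('W') − ord('A') = 22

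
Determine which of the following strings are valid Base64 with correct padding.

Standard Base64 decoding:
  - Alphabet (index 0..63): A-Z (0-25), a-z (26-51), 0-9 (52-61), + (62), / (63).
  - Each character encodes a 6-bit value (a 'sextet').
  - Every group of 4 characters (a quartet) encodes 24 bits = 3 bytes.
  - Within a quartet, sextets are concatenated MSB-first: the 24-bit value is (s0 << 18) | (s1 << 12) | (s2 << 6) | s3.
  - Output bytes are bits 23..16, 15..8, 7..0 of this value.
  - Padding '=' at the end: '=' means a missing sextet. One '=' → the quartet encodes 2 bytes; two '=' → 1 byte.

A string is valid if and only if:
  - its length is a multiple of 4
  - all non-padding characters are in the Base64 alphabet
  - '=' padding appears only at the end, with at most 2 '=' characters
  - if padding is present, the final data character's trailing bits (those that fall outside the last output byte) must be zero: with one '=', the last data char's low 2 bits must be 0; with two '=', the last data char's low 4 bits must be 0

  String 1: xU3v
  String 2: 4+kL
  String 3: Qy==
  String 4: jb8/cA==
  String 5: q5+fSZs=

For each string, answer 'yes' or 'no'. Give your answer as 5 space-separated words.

Answer: yes yes no yes yes

Derivation:
String 1: 'xU3v' → valid
String 2: '4+kL' → valid
String 3: 'Qy==' → invalid (bad trailing bits)
String 4: 'jb8/cA==' → valid
String 5: 'q5+fSZs=' → valid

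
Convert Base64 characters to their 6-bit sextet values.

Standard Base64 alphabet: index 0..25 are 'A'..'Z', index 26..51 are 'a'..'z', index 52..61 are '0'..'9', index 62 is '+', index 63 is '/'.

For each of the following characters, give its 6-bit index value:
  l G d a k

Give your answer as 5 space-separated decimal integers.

Answer: 37 6 29 26 36

Derivation:
'l': a..z range, 26 + ord('l') − ord('a') = 37
'G': A..Z range, ord('G') − ord('A') = 6
'd': a..z range, 26 + ord('d') − ord('a') = 29
'a': a..z range, 26 + ord('a') − ord('a') = 26
'k': a..z range, 26 + ord('k') − ord('a') = 36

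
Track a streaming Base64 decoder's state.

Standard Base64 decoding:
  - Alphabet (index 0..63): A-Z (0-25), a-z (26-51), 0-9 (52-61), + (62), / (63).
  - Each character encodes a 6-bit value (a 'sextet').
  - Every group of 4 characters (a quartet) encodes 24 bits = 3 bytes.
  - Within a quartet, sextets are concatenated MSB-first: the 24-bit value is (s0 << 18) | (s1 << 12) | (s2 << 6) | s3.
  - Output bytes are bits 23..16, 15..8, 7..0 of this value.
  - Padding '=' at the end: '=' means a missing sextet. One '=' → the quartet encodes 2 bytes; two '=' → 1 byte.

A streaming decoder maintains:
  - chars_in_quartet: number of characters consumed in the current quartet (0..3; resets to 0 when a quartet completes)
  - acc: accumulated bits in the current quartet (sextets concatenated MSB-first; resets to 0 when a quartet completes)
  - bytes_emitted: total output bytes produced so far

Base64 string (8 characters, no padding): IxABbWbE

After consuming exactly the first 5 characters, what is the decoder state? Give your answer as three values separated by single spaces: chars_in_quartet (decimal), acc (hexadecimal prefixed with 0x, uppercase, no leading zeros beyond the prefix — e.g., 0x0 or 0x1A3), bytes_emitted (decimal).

Answer: 1 0x1B 3

Derivation:
After char 0 ('I'=8): chars_in_quartet=1 acc=0x8 bytes_emitted=0
After char 1 ('x'=49): chars_in_quartet=2 acc=0x231 bytes_emitted=0
After char 2 ('A'=0): chars_in_quartet=3 acc=0x8C40 bytes_emitted=0
After char 3 ('B'=1): chars_in_quartet=4 acc=0x231001 -> emit 23 10 01, reset; bytes_emitted=3
After char 4 ('b'=27): chars_in_quartet=1 acc=0x1B bytes_emitted=3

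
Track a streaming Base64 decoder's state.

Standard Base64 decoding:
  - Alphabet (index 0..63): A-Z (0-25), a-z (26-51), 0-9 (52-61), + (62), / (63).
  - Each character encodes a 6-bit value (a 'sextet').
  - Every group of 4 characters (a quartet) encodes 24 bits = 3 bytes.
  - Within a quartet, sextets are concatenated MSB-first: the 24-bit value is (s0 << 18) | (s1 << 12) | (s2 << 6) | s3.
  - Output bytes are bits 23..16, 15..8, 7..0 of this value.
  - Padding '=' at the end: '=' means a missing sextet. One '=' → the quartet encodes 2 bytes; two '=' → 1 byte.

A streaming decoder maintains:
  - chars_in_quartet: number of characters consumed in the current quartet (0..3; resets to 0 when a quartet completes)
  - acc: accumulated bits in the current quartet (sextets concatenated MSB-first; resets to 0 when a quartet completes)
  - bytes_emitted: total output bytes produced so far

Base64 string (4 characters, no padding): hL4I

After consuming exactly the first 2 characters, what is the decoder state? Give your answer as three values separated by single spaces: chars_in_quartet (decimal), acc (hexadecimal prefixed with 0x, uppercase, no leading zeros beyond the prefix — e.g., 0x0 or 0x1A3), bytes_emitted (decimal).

After char 0 ('h'=33): chars_in_quartet=1 acc=0x21 bytes_emitted=0
After char 1 ('L'=11): chars_in_quartet=2 acc=0x84B bytes_emitted=0

Answer: 2 0x84B 0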